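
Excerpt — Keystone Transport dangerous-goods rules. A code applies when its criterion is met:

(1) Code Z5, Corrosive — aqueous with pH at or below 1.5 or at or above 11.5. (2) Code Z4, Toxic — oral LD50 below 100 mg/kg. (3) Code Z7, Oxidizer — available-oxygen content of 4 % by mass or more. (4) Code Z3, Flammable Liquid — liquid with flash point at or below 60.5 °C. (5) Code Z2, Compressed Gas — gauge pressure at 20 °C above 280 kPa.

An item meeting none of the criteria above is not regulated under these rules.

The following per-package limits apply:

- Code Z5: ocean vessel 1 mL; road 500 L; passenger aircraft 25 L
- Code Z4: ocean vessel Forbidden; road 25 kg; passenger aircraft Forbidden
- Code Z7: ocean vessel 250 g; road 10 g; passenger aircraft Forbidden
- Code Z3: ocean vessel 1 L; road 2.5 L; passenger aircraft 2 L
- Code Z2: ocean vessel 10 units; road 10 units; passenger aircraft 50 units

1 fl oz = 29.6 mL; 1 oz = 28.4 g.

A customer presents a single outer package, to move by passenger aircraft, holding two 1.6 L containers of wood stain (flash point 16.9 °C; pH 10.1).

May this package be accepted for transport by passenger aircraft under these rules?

No

With flash point 16.9 °C (≤ 60.5 °C), the wood stain falls in Code Z3.
Code Z3 quantity: two 1.6 L containers = 3.2 L.
3.2 L exceeds the passenger aircraft limit of 2 L for Code Z3.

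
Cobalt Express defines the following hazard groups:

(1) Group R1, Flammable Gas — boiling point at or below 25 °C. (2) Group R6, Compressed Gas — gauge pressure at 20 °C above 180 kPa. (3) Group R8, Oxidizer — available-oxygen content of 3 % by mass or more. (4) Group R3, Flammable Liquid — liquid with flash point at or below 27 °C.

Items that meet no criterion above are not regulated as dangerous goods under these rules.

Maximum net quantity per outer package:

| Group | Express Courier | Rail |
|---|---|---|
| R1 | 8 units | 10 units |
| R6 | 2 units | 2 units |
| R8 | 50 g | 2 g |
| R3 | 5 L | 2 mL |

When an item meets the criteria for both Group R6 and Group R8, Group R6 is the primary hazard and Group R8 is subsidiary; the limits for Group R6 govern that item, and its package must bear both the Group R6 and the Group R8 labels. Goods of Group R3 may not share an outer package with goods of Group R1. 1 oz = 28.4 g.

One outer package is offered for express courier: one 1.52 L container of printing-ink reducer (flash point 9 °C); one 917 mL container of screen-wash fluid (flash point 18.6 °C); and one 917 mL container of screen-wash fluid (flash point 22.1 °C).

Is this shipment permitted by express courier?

Printing-ink reducer: flash point 9 °C ≤ 27 °C → Group R3 (Flammable Liquid).
The screen-wash fluid has flash point 18.6 °C, which is ≤ 27 °C, so it is Group R3 (Flammable Liquid).
With flash point 22.1 °C (≤ 27 °C), the screen-wash fluid falls in Group R3.
Total Group R3: 1.52 L + 917 mL + 917 mL = 3.354 L.
That is within the Group R3 express courier limit of 5 L.

Yes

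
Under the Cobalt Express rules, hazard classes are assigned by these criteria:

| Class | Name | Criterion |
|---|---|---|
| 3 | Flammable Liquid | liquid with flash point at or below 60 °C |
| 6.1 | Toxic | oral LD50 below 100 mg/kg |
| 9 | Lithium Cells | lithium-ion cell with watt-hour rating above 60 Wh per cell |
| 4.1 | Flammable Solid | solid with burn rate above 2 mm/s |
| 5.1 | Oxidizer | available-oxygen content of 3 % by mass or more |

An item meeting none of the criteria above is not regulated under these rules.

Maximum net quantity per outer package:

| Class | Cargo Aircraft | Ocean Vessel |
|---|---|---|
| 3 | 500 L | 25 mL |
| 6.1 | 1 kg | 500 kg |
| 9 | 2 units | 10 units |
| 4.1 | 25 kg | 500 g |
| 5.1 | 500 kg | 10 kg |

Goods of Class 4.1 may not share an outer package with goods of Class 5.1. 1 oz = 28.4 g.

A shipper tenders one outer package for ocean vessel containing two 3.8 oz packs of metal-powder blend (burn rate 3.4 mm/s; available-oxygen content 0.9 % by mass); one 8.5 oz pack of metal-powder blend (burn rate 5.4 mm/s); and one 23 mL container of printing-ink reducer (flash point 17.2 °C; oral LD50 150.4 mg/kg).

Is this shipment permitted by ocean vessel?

Yes

With burn rate 3.4 mm/s (> 2 mm/s), the metal-powder blend falls in Class 4.1.
With burn rate 5.4 mm/s (> 2 mm/s), the metal-powder blend falls in Class 4.1.
The printing-ink reducer has flash point 17.2 °C, which is ≤ 60 °C, so it is Class 3 (Flammable Liquid).
Class 4.1 net quantity: (two 3.8 oz packs = 215.84 g) + (one 8.5 oz pack = 241.4 g) = 457.24 g.
That is within the Class 4.1 ocean vessel limit of 500 g.
Class 3 quantity: 23 mL.
23 mL ≤ 25 mL (ocean vessel limit, Class 3) — within limit.
The segregation rule (Class 4.1 with Class 5.1) does not apply to Class 4.1 with Class 3.
Every hazard class is within its ocean vessel limit and no segregation rule is violated.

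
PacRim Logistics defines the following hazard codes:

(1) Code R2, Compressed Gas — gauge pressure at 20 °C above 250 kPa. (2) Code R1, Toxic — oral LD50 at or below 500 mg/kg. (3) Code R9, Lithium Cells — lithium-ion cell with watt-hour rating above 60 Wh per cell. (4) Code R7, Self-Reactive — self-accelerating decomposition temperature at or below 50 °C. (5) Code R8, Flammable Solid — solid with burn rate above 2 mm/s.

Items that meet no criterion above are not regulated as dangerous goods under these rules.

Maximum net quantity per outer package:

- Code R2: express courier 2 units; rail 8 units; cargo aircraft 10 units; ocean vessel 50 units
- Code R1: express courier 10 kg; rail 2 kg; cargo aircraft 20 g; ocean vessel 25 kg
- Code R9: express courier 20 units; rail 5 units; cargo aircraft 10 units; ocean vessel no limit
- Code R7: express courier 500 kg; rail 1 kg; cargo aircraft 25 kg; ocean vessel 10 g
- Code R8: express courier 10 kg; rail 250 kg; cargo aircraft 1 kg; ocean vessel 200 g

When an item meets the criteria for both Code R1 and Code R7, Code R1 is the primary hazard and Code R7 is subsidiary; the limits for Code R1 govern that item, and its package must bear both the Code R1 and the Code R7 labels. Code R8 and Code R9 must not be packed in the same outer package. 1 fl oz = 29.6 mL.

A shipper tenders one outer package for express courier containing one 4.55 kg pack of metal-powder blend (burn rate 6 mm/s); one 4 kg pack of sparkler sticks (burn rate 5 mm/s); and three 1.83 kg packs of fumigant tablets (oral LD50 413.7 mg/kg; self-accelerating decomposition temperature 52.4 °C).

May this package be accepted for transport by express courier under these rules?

Yes

Metal-powder blend: burn rate 6 mm/s > 2 mm/s → Code R8 (Flammable Solid).
Sparkler sticks: burn rate 5 mm/s > 2 mm/s → Code R8 (Flammable Solid).
With oral LD50 413.7 mg/kg (≤ 500 mg/kg), the fumigant tablets fall in Code R1.
Total Code R8: 4.55 kg + 4 kg = 8.55 kg.
8.55 kg ≤ 10 kg (express courier limit, Code R8) — within limit.
Code R1 quantity: three 1.83 kg packs = 5.49 kg.
5.49 kg ≤ 10 kg (express courier limit, Code R1) — within limit.
The segregation rule (Code R8 with Code R9) does not apply to Code R8 with Code R1.
Every hazard code is within its express courier limit and no segregation rule is violated.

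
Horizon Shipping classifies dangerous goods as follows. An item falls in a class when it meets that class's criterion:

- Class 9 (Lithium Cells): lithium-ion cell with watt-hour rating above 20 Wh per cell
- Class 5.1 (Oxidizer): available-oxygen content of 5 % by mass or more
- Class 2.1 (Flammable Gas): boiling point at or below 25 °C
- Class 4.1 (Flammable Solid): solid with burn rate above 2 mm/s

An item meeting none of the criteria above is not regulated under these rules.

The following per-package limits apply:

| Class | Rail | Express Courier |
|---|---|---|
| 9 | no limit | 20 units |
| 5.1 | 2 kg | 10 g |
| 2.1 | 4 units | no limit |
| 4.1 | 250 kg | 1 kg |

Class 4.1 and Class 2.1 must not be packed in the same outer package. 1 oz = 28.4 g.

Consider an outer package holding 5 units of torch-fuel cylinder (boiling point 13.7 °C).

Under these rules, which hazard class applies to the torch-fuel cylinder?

Class 2.1

The torch-fuel cylinder has boiling point 13.7 °C, which is ≤ 25 °C, so it is Class 2.1 (Flammable Gas).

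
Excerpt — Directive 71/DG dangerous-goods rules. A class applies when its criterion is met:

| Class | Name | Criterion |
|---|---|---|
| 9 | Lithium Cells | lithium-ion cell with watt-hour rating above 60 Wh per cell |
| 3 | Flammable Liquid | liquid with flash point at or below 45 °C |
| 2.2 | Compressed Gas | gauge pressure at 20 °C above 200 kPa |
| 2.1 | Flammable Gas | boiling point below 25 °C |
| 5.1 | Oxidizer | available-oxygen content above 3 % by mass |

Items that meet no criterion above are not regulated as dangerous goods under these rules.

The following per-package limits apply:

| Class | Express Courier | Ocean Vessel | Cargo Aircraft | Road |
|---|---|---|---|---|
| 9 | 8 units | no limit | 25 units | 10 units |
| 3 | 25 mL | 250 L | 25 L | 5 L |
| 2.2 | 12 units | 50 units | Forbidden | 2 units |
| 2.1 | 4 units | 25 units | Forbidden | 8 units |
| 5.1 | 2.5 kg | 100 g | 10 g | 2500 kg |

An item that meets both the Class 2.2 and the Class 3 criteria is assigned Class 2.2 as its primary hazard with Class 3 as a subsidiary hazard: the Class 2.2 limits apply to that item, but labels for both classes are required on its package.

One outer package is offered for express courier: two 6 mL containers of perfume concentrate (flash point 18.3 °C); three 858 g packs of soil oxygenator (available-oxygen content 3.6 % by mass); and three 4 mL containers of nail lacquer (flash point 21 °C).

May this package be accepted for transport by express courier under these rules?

The perfume concentrate has flash point 18.3 °C, which is ≤ 45 °C, so it is Class 3 (Flammable Liquid).
Available-oxygen content 3.6 % by mass meets the Class 5.1 criterion (Oxidizer), so the soil oxygenator is Class 5.1.
Flash point 21 °C meets the Class 3 criterion (Flammable Liquid), so the nail lacquer is Class 3.
Total Class 3: (two 6 mL containers = 12 mL) + (three 4 mL containers = 12 mL) = 24 mL.
24 mL ≤ 25 mL (express courier limit, Class 3) — within limit.
Class 5.1 quantity: three 858 g packs = 2.574 kg.
2.574 kg exceeds the express courier limit of 2.5 kg for Class 5.1.

No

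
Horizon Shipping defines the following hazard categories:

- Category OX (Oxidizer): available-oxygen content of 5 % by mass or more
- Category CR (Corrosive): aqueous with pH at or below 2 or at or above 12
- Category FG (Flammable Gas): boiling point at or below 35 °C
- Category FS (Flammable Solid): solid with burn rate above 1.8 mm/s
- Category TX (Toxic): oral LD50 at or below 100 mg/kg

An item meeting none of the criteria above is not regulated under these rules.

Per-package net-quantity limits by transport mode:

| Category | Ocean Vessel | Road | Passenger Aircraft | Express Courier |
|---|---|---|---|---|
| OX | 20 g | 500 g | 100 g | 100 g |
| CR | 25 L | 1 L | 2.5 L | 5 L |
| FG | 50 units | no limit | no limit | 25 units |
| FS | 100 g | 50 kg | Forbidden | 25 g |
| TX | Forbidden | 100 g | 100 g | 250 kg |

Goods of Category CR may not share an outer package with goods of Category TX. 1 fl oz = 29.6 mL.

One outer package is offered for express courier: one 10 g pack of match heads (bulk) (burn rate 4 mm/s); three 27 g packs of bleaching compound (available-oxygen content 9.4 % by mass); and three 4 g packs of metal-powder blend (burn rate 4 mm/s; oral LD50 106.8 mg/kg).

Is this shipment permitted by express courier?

Match heads (bulk): burn rate 4 mm/s > 1.8 mm/s → Category FS (Flammable Solid).
Bleaching compound: available-oxygen content 9.4 % by mass ≥ 5 % by mass → Category OX (Oxidizer).
The metal-powder blend has burn rate 4 mm/s, which is > 1.8 mm/s, so it is Category FS (Flammable Solid).
Category OX quantity: three 27 g packs = 81 g.
81 g is within the express courier limit of 100 g for Category OX.
Category FS net quantity: 10 g + (three 4 g packs = 12 g) = 22 g.
22 g is within the express courier limit of 25 g for Category FS.
The segregation rule (Category CR with Category TX) does not apply to Category OX with Category FS.
Every hazard category is within its express courier limit and no segregation rule is violated.

Yes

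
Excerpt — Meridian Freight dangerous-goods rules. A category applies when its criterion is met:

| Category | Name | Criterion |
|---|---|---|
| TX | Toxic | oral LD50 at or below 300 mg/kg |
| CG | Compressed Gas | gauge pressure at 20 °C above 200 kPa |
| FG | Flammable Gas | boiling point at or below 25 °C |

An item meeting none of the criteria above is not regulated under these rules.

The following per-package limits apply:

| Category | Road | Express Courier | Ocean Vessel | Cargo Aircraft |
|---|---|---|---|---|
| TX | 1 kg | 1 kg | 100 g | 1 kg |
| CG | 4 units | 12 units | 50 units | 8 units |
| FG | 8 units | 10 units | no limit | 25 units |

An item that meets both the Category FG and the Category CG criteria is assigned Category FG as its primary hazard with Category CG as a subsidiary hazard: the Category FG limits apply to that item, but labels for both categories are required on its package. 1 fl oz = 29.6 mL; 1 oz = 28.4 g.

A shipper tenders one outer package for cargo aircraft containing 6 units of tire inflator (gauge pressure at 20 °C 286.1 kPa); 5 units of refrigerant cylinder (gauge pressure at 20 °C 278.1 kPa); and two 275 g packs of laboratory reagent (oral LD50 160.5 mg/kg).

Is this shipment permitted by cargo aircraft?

The tire inflator has gauge pressure at 20 °C 286.1 kPa, which is > 200 kPa, so it is Category CG (Compressed Gas).
Refrigerant cylinder: gauge pressure at 20 °C 278.1 kPa > 200 kPa → Category CG (Compressed Gas).
Laboratory reagent: oral LD50 160.5 mg/kg ≤ 300 mg/kg → Category TX (Toxic).
Category TX quantity: two 275 g packs = 550 g.
550 g ≤ 1 kg (cargo aircraft limit, Category TX) — within limit.
Category CG net quantity: 6 units + 5 units = 11 units.
That exceeds the Category CG cargo aircraft limit of 8 units.

No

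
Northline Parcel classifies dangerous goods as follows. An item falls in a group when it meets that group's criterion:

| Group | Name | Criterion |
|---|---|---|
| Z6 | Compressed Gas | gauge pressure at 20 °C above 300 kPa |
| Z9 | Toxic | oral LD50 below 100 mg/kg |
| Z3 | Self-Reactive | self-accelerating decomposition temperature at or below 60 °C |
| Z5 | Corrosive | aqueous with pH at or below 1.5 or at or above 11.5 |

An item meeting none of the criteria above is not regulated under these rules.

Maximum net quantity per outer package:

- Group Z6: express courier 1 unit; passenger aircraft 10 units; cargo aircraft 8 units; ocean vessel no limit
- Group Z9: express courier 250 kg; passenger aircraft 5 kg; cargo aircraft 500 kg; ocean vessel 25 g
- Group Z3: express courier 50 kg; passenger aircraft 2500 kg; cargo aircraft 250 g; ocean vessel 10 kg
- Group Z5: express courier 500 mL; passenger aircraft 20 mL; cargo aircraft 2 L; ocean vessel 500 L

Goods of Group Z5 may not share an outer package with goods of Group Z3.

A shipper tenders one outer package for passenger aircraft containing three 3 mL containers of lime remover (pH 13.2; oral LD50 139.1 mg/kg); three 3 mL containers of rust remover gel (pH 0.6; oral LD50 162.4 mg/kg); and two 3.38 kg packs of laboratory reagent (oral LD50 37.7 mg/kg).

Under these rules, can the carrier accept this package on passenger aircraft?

No

With pH 13.2 (≥ 11.5), the lime remover falls in Group Z5.
The rust remover gel has pH 0.6, which is ≤ 1.5, so it is Group Z5 (Corrosive).
Oral LD50 37.7 mg/kg meets the Group Z9 criterion (Toxic), so the laboratory reagent is Group Z9.
Group Z5 net quantity: (three 3 mL containers = 9 mL) + (three 3 mL containers = 9 mL) = 18 mL.
18 mL ≤ 20 mL (passenger aircraft limit, Group Z5) — within limit.
Group Z9 quantity: two 3.38 kg packs = 6.76 kg.
6.76 kg > 5 kg (passenger aircraft limit, Group Z9) — over the limit.
The segregation rule (Group Z5 with Group Z3) does not apply to Group Z5 with Group Z9.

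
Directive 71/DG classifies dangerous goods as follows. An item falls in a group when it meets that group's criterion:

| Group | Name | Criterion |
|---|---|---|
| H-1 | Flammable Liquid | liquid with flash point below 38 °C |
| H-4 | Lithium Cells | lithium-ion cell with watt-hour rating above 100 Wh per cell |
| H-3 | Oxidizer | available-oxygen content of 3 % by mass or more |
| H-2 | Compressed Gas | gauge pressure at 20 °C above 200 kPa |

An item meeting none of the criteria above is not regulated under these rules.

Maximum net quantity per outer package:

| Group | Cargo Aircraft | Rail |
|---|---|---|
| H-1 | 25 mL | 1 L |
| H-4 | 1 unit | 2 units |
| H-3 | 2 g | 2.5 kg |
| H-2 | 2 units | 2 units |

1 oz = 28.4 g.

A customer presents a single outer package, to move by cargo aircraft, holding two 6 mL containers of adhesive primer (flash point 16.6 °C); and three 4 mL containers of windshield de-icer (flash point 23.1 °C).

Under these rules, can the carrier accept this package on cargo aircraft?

Adhesive primer: flash point 16.6 °C < 38 °C → Group H-1 (Flammable Liquid).
The windshield de-icer has flash point 23.1 °C, which is < 38 °C, so it is Group H-1 (Flammable Liquid).
Total Group H-1: (two 6 mL containers = 12 mL) + (three 4 mL containers = 12 mL) = 24 mL.
That is within the Group H-1 cargo aircraft limit of 25 mL.

Yes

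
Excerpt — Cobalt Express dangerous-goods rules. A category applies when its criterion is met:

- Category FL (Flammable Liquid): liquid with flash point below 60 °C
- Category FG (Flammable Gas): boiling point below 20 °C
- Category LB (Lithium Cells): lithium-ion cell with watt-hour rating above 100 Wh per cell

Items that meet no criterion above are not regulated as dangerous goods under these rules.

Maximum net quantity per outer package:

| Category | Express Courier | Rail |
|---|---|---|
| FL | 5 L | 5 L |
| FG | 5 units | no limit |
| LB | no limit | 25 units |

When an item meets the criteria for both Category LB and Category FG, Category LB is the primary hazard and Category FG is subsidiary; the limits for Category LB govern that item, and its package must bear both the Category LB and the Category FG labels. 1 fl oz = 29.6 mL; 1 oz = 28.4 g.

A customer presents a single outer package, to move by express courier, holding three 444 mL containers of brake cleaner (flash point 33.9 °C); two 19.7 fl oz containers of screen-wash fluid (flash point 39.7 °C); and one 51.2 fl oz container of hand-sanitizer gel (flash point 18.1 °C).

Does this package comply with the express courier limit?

Yes

Flash point 33.9 °C meets the Category FL criterion (Flammable Liquid), so the brake cleaner is Category FL.
The screen-wash fluid has flash point 39.7 °C, which is < 60 °C, so it is Category FL (Flammable Liquid).
The hand-sanitizer gel has flash point 18.1 °C, which is < 60 °C, so it is Category FL (Flammable Liquid).
Total Category FL: (three 444 mL containers = 1.332 L) + (two 19.7 fl oz containers = 1166.24 mL) + (one 51.2 fl oz container = 1515.52 mL) = 4013.76 mL.
That is within the Category FL express courier limit of 5 L.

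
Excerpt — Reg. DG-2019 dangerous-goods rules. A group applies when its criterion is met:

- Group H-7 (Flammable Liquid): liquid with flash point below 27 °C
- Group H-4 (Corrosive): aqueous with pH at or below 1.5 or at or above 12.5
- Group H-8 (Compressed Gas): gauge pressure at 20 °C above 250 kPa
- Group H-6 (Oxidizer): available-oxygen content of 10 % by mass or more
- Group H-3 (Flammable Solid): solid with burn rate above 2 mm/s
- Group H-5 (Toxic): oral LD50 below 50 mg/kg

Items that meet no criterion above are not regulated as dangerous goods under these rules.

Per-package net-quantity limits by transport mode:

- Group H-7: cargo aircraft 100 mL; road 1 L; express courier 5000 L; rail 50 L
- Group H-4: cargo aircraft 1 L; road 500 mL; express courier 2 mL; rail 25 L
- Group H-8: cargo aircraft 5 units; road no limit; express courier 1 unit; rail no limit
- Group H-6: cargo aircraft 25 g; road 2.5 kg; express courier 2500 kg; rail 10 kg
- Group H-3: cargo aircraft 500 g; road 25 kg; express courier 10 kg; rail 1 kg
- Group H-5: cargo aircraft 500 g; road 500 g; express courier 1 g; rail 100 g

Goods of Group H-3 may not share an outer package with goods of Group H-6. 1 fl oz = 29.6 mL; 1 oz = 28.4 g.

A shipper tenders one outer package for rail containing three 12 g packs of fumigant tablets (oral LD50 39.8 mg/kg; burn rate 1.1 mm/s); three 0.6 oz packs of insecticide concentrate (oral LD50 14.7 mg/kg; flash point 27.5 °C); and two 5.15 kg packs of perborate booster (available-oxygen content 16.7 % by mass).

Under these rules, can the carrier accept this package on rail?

No

Oral LD50 39.8 mg/kg meets the Group H-5 criterion (Toxic), so the fumigant tablets are Group H-5.
With oral LD50 14.7 mg/kg (< 50 mg/kg), the insecticide concentrate falls in Group H-5.
The perborate booster has available-oxygen content 16.7 % by mass, which is ≥ 10 % by mass, so it is Group H-6 (Oxidizer).
Group H-5 net quantity: (three 12 g packs = 36 g) + (three 0.6 oz packs = 51.12 g) = 87.12 g.
87.12 g is within the rail limit of 100 g for Group H-5.
Group H-6 quantity: two 5.15 kg packs = 10.3 kg.
That exceeds the Group H-6 rail limit of 10 kg.
The segregation rule (Group H-3 with Group H-6) does not apply to Group H-5 with Group H-6.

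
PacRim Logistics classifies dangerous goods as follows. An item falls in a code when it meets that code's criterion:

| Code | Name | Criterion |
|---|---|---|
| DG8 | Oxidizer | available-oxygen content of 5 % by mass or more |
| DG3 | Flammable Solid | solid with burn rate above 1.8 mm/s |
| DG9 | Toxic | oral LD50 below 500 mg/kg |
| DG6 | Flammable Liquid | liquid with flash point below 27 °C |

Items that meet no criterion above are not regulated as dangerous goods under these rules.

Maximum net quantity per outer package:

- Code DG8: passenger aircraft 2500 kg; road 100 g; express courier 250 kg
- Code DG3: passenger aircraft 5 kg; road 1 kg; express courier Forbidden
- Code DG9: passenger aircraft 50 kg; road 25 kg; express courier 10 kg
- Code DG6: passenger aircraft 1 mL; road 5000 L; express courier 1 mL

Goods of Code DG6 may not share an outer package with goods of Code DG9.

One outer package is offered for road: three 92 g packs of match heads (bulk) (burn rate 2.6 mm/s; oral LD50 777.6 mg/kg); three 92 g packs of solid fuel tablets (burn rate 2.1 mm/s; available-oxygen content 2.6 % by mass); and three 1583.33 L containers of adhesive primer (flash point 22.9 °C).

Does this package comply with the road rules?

Match heads (bulk): burn rate 2.6 mm/s > 1.8 mm/s → Code DG3 (Flammable Solid).
Solid fuel tablets: burn rate 2.1 mm/s > 1.8 mm/s → Code DG3 (Flammable Solid).
The adhesive primer has flash point 22.9 °C, which is < 27 °C, so it is Code DG6 (Flammable Liquid).
Code DG6 quantity: three 1583.33 L containers = 4749.99 L.
That is within the Code DG6 road limit of 5000 L.
Total Code DG3: (three 92 g packs = 276 g) + (three 92 g packs = 276 g) = 552 g.
552 g ≤ 1 kg (road limit, Code DG3) — within limit.
The segregation rule (Code DG6 with Code DG9) does not apply to Code DG6 with Code DG3.
Every hazard code is within its road limit and no segregation rule is violated.

Yes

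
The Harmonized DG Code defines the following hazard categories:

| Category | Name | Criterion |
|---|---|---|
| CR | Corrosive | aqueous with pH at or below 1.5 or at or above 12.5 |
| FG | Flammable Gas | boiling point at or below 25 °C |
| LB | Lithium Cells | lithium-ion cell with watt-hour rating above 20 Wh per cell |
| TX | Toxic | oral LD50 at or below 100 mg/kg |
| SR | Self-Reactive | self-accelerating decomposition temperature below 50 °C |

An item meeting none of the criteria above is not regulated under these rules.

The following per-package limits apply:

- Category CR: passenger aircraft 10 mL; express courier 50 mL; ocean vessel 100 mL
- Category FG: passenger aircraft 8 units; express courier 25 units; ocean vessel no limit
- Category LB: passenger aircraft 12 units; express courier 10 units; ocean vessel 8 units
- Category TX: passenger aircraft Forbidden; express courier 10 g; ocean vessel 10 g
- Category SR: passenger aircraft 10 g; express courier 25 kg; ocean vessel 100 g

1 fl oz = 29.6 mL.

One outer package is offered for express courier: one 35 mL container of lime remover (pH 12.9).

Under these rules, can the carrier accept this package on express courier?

The lime remover has pH 12.9, which is ≥ 12.5, so it is Category CR (Corrosive).
Category CR quantity: 35 mL.
35 mL is within the express courier limit of 50 mL for Category CR.

Yes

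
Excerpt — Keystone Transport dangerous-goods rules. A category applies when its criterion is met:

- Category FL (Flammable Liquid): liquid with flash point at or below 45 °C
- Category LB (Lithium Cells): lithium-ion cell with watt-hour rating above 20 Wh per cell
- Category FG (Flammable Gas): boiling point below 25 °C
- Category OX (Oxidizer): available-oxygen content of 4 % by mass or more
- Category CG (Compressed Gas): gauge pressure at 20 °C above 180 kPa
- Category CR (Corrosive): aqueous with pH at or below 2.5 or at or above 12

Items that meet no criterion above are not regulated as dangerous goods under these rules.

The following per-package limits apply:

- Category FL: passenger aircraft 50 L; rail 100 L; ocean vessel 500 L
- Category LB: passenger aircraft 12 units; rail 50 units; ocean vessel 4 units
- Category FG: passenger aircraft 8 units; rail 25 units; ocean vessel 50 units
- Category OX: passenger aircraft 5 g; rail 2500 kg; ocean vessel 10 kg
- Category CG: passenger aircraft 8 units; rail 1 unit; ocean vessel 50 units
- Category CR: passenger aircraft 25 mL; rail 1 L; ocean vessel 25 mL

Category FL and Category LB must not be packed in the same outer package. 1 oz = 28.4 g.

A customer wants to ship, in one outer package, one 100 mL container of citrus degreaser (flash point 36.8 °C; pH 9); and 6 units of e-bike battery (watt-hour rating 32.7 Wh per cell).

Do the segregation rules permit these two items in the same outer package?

Flash point 36.8 °C meets the Category FL criterion (Flammable Liquid), so the citrus degreaser is Category FL.
E-bike battery: watt-hour rating 32.7 Wh per cell > 20 Wh per cell → Category LB (Lithium Cells).
Category FL and Category LB may not share an outer package.

No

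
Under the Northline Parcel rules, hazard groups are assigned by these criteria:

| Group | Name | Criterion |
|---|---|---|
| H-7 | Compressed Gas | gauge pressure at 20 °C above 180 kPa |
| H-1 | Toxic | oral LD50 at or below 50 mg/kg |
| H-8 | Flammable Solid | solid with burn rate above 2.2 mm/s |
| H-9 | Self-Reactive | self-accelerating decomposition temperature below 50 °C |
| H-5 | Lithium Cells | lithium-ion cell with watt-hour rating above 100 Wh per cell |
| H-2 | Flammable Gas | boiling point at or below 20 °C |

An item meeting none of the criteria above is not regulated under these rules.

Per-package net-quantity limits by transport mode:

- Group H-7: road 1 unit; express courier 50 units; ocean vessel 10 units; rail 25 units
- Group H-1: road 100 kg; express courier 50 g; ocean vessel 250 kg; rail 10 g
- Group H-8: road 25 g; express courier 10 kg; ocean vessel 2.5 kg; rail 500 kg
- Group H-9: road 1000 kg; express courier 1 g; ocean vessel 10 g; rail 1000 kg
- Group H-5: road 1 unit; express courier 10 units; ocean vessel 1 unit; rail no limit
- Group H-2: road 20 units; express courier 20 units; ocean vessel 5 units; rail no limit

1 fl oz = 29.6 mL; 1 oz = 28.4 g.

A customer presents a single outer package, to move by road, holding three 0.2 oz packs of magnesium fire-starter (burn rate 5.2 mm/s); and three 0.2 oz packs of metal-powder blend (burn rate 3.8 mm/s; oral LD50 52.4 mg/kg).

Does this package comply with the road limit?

No

The magnesium fire-starter has burn rate 5.2 mm/s, which is > 2.2 mm/s, so it is Group H-8 (Flammable Solid).
Burn rate 3.8 mm/s meets the Group H-8 criterion (Flammable Solid), so the metal-powder blend is Group H-8.
Group H-8 net quantity: (three 0.2 oz packs = 17.04 g) + (three 0.2 oz packs = 17.04 g) = 34.08 g.
That exceeds the Group H-8 road limit of 25 g.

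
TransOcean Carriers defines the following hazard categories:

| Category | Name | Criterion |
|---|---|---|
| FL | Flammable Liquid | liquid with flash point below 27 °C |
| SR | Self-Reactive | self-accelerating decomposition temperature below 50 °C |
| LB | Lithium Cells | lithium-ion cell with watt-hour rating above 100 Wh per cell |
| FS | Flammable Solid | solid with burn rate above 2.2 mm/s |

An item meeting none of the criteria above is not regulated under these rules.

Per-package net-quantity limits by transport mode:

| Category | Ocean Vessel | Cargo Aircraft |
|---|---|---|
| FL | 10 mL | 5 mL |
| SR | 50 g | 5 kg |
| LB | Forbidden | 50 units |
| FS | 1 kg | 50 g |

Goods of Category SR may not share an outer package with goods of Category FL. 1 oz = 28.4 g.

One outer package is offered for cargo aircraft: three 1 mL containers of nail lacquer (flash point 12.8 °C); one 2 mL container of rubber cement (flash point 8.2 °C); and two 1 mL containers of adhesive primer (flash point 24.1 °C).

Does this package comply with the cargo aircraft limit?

No

The nail lacquer has flash point 12.8 °C, which is < 27 °C, so it is Category FL (Flammable Liquid).
Flash point 8.2 °C meets the Category FL criterion (Flammable Liquid), so the rubber cement is Category FL.
The adhesive primer has flash point 24.1 °C, which is < 27 °C, so it is Category FL (Flammable Liquid).
Category FL net quantity: (three 1 mL containers = 3 mL) + 2 mL + (two 1 mL containers = 2 mL) = 7 mL.
7 mL exceeds the cargo aircraft limit of 5 mL for Category FL.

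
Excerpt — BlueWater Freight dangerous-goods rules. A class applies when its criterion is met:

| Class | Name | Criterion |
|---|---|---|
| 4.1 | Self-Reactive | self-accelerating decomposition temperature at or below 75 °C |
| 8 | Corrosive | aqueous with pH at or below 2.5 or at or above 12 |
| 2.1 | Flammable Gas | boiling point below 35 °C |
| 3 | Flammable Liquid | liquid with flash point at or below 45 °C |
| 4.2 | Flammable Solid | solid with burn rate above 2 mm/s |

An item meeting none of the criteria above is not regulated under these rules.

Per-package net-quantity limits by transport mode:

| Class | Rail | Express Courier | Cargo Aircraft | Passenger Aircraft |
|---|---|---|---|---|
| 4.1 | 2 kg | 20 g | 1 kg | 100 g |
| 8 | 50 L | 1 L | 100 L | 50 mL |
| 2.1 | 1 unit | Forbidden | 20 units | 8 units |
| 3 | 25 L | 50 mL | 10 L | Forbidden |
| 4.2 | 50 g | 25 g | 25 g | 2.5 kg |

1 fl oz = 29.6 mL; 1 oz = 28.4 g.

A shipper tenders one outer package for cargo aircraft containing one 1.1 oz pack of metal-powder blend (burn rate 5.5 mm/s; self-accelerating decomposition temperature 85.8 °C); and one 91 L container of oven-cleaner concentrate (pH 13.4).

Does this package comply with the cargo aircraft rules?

The metal-powder blend has burn rate 5.5 mm/s, which is > 2 mm/s, so it is Class 4.2 (Flammable Solid).
The oven-cleaner concentrate has pH 13.4, which is ≥ 12, so it is Class 8 (Corrosive).
Class 8 quantity: 91 L.
91 L ≤ 100 L (cargo aircraft limit, Class 8) — within limit.
Class 4.2 quantity: one 1.1 oz pack = 31.24 g.
31.24 g exceeds the cargo aircraft limit of 25 g for Class 4.2.

No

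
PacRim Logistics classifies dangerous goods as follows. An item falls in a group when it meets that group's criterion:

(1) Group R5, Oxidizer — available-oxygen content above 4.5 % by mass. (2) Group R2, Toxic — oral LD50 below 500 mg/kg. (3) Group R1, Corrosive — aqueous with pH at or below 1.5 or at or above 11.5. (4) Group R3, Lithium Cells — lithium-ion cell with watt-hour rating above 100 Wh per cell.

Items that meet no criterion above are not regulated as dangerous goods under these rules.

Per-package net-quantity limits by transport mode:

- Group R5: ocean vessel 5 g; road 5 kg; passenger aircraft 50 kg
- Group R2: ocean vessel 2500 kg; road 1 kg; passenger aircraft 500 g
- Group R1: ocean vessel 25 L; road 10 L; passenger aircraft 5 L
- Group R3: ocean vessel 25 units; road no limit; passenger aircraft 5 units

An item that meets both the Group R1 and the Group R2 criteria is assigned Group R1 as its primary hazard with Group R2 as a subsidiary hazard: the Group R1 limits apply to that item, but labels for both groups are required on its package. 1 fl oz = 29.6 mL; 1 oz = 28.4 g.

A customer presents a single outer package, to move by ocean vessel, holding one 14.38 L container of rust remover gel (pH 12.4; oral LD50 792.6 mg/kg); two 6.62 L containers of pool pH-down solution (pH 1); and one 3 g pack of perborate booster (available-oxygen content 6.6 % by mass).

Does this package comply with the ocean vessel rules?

No

With pH 12.4 (≥ 11.5), the rust remover gel falls in Group R1.
With pH 1 (≤ 1.5), the pool pH-down solution falls in Group R1.
Available-oxygen content 6.6 % by mass meets the Group R5 criterion (Oxidizer), so the perborate booster is Group R5.
Total Group R1: 14.38 L + (two 6.62 L containers = 13.24 L) = 27.62 L.
27.62 L > 25 L (ocean vessel limit, Group R1) — over the limit.
Group R5 quantity: 3 g.
3 g ≤ 5 g (ocean vessel limit, Group R5) — within limit.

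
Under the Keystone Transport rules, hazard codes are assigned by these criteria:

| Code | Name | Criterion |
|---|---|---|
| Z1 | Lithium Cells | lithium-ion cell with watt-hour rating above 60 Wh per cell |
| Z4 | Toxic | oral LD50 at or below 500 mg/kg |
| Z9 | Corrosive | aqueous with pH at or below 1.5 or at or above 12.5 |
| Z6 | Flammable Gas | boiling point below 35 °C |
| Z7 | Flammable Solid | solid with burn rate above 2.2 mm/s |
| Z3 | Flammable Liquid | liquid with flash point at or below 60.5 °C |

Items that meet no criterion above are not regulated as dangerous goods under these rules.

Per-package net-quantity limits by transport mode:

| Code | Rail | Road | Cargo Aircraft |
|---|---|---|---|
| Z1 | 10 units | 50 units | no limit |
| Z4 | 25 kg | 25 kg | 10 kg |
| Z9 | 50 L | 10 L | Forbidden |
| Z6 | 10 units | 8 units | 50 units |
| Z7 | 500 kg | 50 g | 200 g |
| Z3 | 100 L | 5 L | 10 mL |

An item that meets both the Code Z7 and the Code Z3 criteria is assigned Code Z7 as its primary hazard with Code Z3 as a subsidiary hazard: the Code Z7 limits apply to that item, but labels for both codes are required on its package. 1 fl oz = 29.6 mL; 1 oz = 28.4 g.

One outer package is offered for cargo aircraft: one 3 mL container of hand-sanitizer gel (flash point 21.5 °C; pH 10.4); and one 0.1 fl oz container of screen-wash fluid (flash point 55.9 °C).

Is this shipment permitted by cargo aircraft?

Hand-sanitizer gel: flash point 21.5 °C ≤ 60.5 °C → Code Z3 (Flammable Liquid).
With flash point 55.9 °C (≤ 60.5 °C), the screen-wash fluid falls in Code Z3.
Total Code Z3: 3 mL + (one 0.1 fl oz container = 2.96 mL) = 5.96 mL.
That is within the Code Z3 cargo aircraft limit of 10 mL.

Yes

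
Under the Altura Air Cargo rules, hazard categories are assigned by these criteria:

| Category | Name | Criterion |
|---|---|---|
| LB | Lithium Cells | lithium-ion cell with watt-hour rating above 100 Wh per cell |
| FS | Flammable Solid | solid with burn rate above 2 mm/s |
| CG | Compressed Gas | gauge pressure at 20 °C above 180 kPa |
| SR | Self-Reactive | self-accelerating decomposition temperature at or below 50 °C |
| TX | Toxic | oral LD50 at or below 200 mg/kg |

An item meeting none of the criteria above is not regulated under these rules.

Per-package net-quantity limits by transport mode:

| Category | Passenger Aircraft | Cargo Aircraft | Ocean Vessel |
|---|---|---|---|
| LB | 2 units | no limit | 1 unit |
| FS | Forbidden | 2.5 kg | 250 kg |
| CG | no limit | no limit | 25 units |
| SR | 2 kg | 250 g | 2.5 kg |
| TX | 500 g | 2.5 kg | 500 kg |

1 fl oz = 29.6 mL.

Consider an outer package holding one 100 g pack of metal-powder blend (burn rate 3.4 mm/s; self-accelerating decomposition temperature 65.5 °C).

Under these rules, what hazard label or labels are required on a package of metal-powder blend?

With burn rate 3.4 mm/s (> 2 mm/s), the metal-powder blend falls in Category FS.
Only the Category FS label is required.

Category FS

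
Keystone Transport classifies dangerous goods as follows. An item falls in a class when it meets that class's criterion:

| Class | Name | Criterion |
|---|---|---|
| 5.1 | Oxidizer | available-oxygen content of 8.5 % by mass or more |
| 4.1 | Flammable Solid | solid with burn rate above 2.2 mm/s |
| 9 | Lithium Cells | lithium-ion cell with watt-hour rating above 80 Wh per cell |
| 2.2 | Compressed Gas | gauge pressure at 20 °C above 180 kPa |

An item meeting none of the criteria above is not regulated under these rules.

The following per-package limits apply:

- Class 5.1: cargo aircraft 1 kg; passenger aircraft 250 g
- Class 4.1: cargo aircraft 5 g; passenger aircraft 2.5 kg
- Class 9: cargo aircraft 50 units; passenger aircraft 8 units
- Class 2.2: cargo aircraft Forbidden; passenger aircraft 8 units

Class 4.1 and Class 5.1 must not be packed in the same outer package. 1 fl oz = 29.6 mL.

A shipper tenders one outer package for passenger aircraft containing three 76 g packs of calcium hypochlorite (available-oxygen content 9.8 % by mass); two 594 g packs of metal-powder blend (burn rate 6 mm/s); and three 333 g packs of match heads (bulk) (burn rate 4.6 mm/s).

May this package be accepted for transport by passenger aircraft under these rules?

Available-oxygen content 9.8 % by mass meets the Class 5.1 criterion (Oxidizer), so the calcium hypochlorite is Class 5.1.
Burn rate 6 mm/s meets the Class 4.1 criterion (Flammable Solid), so the metal-powder blend is Class 4.1.
The match heads (bulk) have burn rate 4.6 mm/s, which is > 2.2 mm/s, so they are Class 4.1 (Flammable Solid).
Class 4.1 net quantity: (two 594 g packs = 1.188 kg) + (three 333 g packs = 999 g) = 2.187 kg.
2.187 kg ≤ 2.5 kg (passenger aircraft limit, Class 4.1) — within limit.
Class 5.1 quantity: three 76 g packs = 228 g.
That is within the Class 5.1 passenger aircraft limit of 250 g.
Class 4.1 and Class 5.1 may not share an outer package.

No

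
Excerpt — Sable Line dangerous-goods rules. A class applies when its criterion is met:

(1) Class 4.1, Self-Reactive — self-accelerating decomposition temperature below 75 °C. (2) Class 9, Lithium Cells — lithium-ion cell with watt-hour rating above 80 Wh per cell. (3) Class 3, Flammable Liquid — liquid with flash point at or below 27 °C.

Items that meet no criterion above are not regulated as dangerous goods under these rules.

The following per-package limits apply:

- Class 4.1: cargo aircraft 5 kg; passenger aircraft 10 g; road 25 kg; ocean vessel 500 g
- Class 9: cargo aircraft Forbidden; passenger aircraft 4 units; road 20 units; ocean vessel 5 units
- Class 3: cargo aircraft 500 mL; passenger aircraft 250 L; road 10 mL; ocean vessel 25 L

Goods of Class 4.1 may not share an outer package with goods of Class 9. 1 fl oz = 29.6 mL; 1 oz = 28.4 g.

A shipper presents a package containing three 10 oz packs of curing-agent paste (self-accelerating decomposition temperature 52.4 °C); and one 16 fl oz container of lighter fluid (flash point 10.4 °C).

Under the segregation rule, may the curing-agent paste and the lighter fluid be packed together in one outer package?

Yes

Curing-agent paste: self-accelerating decomposition temperature 52.4 °C < 75 °C → Class 4.1 (Self-Reactive).
Flash point 10.4 °C meets the Class 3 criterion (Flammable Liquid), so the lighter fluid is Class 3.
No segregation rule bars Class 4.1 with Class 3.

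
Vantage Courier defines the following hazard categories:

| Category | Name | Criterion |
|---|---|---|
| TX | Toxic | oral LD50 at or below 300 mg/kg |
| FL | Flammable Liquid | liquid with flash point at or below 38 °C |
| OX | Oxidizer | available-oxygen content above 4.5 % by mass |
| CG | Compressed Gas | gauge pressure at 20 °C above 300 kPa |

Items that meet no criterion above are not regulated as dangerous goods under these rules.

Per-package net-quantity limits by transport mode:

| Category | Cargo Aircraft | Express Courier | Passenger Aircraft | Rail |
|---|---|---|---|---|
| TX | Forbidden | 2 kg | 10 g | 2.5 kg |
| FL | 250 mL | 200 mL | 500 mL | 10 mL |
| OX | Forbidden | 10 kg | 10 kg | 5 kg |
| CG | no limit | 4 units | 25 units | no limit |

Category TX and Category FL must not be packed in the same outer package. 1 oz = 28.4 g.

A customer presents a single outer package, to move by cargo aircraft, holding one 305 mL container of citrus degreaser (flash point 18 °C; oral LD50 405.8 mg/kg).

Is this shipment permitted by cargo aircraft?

No

With flash point 18 °C (≤ 38 °C), the citrus degreaser falls in Category FL.
Category FL quantity: 305 mL.
305 mL exceeds the cargo aircraft limit of 250 mL for Category FL.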